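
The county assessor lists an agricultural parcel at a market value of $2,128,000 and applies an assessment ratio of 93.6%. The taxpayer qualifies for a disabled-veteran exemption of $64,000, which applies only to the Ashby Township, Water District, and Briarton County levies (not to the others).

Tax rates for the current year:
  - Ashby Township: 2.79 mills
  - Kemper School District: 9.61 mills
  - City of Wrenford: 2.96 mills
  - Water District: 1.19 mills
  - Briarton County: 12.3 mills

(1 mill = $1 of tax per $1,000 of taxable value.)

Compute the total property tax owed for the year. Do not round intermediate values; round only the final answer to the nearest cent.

$56,421.74

Assessed value = $2,128,000 × 0.936 = $1,991,808
Ashby Township: ($1,991,808 − $64,000) × 0.00279 = $1,927,808 × 0.00279 = $5,378.58432
Kemper School District: $1,991,808 × 0.00961 = $19,141.27488
City of Wrenford: $1,991,808 × 0.00296 = $5,895.75168
Water District: ($1,991,808 − $64,000) × 0.00119 = $1,927,808 × 0.00119 = $2,294.09152
Briarton County: ($1,991,808 − $64,000) × 0.0123 = $1,927,808 × 0.0123 = $23,712.0384
Total = $56,421.7408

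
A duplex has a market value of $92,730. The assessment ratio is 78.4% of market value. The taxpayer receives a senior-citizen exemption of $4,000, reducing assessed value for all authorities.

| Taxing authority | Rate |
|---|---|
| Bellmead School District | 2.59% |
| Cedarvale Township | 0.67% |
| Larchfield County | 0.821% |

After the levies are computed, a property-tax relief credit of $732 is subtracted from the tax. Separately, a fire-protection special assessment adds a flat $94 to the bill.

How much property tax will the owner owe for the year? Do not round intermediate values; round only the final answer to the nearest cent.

$2,165.66

Assessed value = $92,730 × 0.784 = $72,700.32
Taxable value = $72,700.32 − $4,000 = $68,700.32
Bellmead School District: $68,700.32 × 0.0259 = $1,779.338288
Cedarvale Township: $68,700.32 × 0.0067 = $460.292144
Larchfield County: $68,700.32 × 0.00821 = $564.0296272
Levies subtotal = $2,803.6600592
After credit = $2,803.6600592 − $732 = $2,071.6600592
Total = $2,071.6600592 + $94 = $2,165.6600592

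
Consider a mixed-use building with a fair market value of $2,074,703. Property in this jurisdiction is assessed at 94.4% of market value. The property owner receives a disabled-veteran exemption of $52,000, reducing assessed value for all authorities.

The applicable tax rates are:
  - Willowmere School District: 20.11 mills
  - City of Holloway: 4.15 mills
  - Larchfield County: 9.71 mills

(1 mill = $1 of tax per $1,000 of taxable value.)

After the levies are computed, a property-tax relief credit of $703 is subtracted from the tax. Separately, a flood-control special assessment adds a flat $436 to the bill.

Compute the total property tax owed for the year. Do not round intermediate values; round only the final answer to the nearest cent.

$64,497.47

Assessed value = $2,074,703 × 0.944 = $1,958,519.632
Taxable value = $1,958,519.632 − $52,000 = $1,906,519.632
Willowmere School District: $1,906,519.632 × 0.02011 = $38,340.10979952
City of Holloway: $1,906,519.632 × 0.00415 = $7,912.0564728
Larchfield County: $1,906,519.632 × 0.00971 = $18,512.30562672
Levies subtotal = $64,764.47189904
After credit = $64,764.47189904 − $703 = $64,061.47189904
Total = $64,061.47189904 + $436 = $64,497.47189904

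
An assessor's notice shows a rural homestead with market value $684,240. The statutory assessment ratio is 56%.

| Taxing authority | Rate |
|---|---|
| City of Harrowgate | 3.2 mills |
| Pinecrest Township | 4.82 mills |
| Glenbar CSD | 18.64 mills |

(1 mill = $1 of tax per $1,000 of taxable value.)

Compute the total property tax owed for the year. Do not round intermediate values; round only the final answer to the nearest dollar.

Assessed value = $684,240 × 0.56 = $383,174.4
City of Harrowgate: $383,174.4 × 0.0032 = $1,226.15808
Pinecrest Township: $383,174.4 × 0.00482 = $1,846.900608
Glenbar CSD: $383,174.4 × 0.01864 = $7,142.370816
Total = $1,226.15808 + $1,846.900608 + $7,142.370816 = $10,215.429504

$10,215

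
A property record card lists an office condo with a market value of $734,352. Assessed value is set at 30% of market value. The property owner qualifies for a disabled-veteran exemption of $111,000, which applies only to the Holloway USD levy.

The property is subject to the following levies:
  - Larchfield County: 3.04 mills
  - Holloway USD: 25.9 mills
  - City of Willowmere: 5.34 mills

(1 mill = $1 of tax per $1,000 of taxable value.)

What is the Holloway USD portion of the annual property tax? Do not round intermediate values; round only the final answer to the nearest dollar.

Assessed value = $734,352 × 0.3 = $220,305.6
Holloway USD taxable value = $220,305.6 − $111,000 = $109,305.6
Holloway USD levy = $109,305.6 × 0.0259 = $2,831.01504

$2,831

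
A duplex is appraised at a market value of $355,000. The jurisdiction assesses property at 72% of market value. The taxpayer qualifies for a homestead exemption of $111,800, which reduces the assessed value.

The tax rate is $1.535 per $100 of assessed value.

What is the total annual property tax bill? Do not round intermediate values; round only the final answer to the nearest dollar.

$2,207

Assessed value = $355,000 × 0.72 = $255,600
Taxable value = $255,600 − $111,800 = $143,800
Tax = $143,800 × 0.01535 = $2,207.33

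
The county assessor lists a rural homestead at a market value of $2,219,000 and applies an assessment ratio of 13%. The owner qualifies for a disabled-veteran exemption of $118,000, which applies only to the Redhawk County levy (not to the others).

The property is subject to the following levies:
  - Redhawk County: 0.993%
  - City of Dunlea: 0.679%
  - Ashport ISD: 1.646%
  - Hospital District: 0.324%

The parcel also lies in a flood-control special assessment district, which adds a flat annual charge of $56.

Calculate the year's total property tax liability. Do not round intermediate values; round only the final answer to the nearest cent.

$9,390.34

Assessed value = $2,219,000 × 0.13 = $288,470
Redhawk County: ($288,470 − $118,000) × 0.00993 = $170,470 × 0.00993 = $1,692.7671
City of Dunlea: $288,470 × 0.00679 = $1,958.7113
Ashport ISD: $288,470 × 0.01646 = $4,748.2162
Hospital District: $288,470 × 0.00324 = $934.6428
Levies subtotal = $9,334.3374
Total = $9,334.3374 + $56 = $9,390.3374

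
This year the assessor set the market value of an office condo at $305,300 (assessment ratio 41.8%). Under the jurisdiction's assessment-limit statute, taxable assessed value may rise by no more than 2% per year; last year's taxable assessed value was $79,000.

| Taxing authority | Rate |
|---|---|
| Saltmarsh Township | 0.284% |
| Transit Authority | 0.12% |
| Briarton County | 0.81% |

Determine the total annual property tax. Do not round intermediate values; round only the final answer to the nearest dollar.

Uncapped assessed value = $305,300 × 0.418 = $127,615.4
Cap limit = $79,000 × 1.02 = $80,580
Taxable assessed value = min($127,615.4, $80,580) = $80,580 (cap binds)
Saltmarsh Township: $80,580 × 0.00284 = $228.8472
Transit Authority: $80,580 × 0.0012 = $96.696
Briarton County: $80,580 × 0.0081 = $652.698
Total = $978.2412

$978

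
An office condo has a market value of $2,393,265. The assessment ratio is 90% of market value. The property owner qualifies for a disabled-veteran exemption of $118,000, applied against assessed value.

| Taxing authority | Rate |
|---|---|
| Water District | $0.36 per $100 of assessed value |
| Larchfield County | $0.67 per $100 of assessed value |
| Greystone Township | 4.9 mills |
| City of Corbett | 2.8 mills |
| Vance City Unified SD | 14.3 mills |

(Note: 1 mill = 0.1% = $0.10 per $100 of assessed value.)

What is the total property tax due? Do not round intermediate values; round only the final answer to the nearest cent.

$65,760.81

Assessed value = $2,393,265 × 0.9 = $2,153,938.5
Taxable value = $2,153,938.5 − $118,000 = $2,035,938.5
Water District: $2,035,938.5 × 0.0036 = $7,329.3786
Larchfield County: $2,035,938.5 × 0.0067 = $13,640.78795
Greystone Township: $2,035,938.5 × 0.0049 = $9,976.09865
City of Corbett: $2,035,938.5 × 0.0028 = $5,700.6278
Vance City Unified SD: $2,035,938.5 × 0.0143 = $29,113.92055
Total = $65,760.81355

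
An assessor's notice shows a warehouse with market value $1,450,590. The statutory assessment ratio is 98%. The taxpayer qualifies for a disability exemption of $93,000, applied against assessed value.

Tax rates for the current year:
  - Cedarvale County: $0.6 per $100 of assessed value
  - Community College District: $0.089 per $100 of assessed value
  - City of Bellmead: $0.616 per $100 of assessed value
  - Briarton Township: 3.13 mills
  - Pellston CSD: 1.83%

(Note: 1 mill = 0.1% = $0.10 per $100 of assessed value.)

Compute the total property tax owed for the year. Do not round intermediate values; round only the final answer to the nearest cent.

$45,809.38

Assessed value = $1,450,590 × 0.98 = $1,421,578.2
Taxable value = $1,421,578.2 − $93,000 = $1,328,578.2
Cedarvale County: $1,328,578.2 × 0.006 = $7,971.4692
Community College District: $1,328,578.2 × 0.00089 = $1,182.434598
City of Bellmead: $1,328,578.2 × 0.00616 = $8,184.041712
Briarton Township: $1,328,578.2 × 0.00313 = $4,158.449766
Pellston CSD: $1,328,578.2 × 0.0183 = $24,312.98106
Total = $45,809.376336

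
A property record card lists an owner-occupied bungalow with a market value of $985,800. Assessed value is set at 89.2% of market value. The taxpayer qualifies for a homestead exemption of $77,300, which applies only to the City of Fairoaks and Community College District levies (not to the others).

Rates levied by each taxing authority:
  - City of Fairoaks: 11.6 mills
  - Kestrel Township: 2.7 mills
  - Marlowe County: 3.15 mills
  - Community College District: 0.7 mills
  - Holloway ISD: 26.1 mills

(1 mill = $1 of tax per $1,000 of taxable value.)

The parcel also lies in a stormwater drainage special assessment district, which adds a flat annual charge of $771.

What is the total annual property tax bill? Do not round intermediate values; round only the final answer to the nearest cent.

$38,730.72

Assessed value = $985,800 × 0.892 = $879,333.6
City of Fairoaks: ($879,333.6 − $77,300) × 0.0116 = $802,033.6 × 0.0116 = $9,303.58976
Kestrel Township: $879,333.6 × 0.0027 = $2,374.20072
Marlowe County: $879,333.6 × 0.00315 = $2,769.90084
Community College District: ($879,333.6 − $77,300) × 0.0007 = $802,033.6 × 0.0007 = $561.42352
Holloway ISD: $879,333.6 × 0.0261 = $22,950.60696
Levies subtotal = $37,959.7218
Total = $37,959.7218 + $771 = $38,730.7218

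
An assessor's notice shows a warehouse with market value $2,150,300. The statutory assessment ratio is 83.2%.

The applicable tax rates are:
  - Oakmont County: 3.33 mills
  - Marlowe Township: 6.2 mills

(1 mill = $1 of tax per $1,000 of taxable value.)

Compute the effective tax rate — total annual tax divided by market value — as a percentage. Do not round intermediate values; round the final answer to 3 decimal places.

0.793%

Assessed value = $2,150,300 × 0.832 = $1,789,049.6
Oakmont County: $1,789,049.6 × 0.00333 = $5,957.535168
Marlowe Township: $1,789,049.6 × 0.0062 = $11,092.10752
Total tax = $17,049.642688
Effective rate = $17,049.642688 ÷ $2,150,300 = 0.793% of market value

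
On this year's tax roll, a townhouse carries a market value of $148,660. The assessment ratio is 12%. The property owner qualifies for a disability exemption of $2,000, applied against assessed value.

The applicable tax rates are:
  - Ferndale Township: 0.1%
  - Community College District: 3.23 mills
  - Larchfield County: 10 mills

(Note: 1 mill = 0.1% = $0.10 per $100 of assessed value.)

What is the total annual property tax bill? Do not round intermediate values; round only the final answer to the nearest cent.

$225.39

Assessed value = $148,660 × 0.12 = $17,839.2
Taxable value = $17,839.2 − $2,000 = $15,839.2
Ferndale Township: $15,839.2 × 0.001 = $15.8392
Community College District: $15,839.2 × 0.00323 = $51.160616
Larchfield County: $15,839.2 × 0.01 = $158.392
Total = $225.391816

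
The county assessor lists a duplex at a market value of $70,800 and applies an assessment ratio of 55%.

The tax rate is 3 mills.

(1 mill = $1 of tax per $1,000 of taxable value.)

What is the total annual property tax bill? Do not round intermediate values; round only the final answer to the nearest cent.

Assessed value = $70,800 × 0.55 = $38,940
Tax = $38,940 × 0.003 = $116.82

$116.82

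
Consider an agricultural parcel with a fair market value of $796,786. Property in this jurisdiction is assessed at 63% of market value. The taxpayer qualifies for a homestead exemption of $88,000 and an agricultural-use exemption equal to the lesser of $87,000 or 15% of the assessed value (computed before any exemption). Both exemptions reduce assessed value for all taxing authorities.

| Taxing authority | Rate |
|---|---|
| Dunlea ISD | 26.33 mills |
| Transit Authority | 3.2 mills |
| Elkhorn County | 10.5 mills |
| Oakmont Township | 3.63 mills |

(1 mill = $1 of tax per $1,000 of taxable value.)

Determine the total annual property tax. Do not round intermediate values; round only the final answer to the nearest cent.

Assessed value = $796,786 × 0.63 = $501,975.18
Agricultural-use exemption = min($87,000, 15% × $501,975.18) = min($87,000, $75,296.277) = $75,296.277 (percentage binds)
Taxable value = $501,975.18 − $88,000 − $75,296.277 = $338,678.903
Dunlea ISD: $338,678.903 × 0.02633 = $8,917.41551599
Transit Authority: $338,678.903 × 0.0032 = $1,083.7724896
Elkhorn County: $338,678.903 × 0.0105 = $3,556.1284815
Oakmont Township: $338,678.903 × 0.00363 = $1,229.40441789
Total = $14,786.72090498

$14,786.72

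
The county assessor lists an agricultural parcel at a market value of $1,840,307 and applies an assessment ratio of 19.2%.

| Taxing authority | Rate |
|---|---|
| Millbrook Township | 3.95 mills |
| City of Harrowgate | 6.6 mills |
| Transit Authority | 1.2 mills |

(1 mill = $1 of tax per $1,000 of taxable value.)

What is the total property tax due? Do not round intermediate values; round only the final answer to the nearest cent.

$4,151.73

Assessed value = $1,840,307 × 0.192 = $353,338.944
Millbrook Township: $353,338.944 × 0.00395 = $1,395.6888288
City of Harrowgate: $353,338.944 × 0.0066 = $2,332.0370304
Transit Authority: $353,338.944 × 0.0012 = $424.0067328
Total = $1,395.6888288 + $2,332.0370304 + $424.0067328 = $4,151.732592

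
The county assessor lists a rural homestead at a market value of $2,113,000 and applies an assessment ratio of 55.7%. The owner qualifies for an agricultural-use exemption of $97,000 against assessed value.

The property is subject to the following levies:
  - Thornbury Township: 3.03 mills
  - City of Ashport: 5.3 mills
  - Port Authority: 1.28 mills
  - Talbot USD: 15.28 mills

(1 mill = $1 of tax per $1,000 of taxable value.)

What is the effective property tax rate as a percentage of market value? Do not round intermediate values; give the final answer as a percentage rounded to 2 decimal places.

1.27%

Assessed value = $2,113,000 × 0.557 = $1,176,941
Taxable value = $1,176,941 − $97,000 = $1,079,941
Thornbury Township: $1,079,941 × 0.00303 = $3,272.22123
City of Ashport: $1,079,941 × 0.0053 = $5,723.6873
Port Authority: $1,079,941 × 0.00128 = $1,382.32448
Talbot USD: $1,079,941 × 0.01528 = $16,501.49848
Total tax = $26,879.73149
Effective rate = $26,879.73149 ÷ $2,113,000 = 1.27% of market value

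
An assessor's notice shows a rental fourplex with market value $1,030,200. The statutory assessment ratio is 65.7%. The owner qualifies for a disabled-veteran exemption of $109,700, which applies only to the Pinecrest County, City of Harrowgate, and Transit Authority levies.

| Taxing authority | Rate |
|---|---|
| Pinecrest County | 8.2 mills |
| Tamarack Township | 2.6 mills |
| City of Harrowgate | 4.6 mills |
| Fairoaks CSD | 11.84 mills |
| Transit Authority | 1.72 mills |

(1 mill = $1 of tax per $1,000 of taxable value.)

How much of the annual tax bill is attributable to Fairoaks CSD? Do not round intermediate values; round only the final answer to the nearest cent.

Assessed value = $1,030,200 × 0.657 = $676,841.4
Fairoaks CSD taxable value = $676,841.4 (exemption does not apply)
Fairoaks CSD levy = $676,841.4 × 0.01184 = $8,013.802176

$8,013.80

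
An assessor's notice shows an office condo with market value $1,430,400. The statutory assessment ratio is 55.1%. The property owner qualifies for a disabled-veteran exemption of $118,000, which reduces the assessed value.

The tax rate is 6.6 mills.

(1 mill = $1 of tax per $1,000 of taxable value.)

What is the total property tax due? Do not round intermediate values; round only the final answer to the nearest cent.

Assessed value = $1,430,400 × 0.551 = $788,150.4
Taxable value = $788,150.4 − $118,000 = $670,150.4
Tax = $670,150.4 × 0.0066 = $4,422.99264

$4,422.99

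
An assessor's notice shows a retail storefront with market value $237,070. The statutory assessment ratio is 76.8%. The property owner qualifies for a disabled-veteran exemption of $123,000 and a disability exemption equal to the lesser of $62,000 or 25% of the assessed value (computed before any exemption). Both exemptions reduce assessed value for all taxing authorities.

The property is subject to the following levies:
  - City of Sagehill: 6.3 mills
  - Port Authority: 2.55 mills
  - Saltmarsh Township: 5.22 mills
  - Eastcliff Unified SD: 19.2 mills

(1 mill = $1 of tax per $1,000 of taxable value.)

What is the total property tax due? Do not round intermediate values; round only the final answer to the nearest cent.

Assessed value = $237,070 × 0.768 = $182,069.76
Disability exemption = min($62,000, 25% × $182,069.76) = min($62,000, $45,517.44) = $45,517.44 (percentage binds)
Taxable value = $182,069.76 − $123,000 − $45,517.44 = $13,552.32
City of Sagehill: $13,552.32 × 0.0063 = $85.379616
Port Authority: $13,552.32 × 0.00255 = $34.558416
Saltmarsh Township: $13,552.32 × 0.00522 = $70.7431104
Eastcliff Unified SD: $13,552.32 × 0.0192 = $260.204544
Total = $450.8856864

$450.89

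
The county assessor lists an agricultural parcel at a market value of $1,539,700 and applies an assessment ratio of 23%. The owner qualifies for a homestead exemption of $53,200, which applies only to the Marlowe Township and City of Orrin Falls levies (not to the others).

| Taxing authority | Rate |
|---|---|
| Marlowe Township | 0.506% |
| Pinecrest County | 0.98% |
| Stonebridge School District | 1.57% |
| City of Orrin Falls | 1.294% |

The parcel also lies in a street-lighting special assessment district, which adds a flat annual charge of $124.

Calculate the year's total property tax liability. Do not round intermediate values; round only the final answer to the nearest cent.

$14,571.10

Assessed value = $1,539,700 × 0.23 = $354,131
Marlowe Township: ($354,131 − $53,200) × 0.00506 = $300,931 × 0.00506 = $1,522.71086
Pinecrest County: $354,131 × 0.0098 = $3,470.4838
Stonebridge School District: $354,131 × 0.0157 = $5,559.8567
City of Orrin Falls: ($354,131 − $53,200) × 0.01294 = $300,931 × 0.01294 = $3,894.04714
Levies subtotal = $14,447.0985
Total = $14,447.0985 + $124 = $14,571.0985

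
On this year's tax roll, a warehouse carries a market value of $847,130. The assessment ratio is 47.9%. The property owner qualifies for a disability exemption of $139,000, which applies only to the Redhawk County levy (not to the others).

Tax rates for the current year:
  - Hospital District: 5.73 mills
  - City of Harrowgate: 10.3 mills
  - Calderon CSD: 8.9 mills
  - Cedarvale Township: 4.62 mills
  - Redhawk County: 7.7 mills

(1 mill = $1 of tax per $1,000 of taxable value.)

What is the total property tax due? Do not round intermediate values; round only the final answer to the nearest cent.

Assessed value = $847,130 × 0.479 = $405,775.27
Hospital District: $405,775.27 × 0.00573 = $2,325.0922971
City of Harrowgate: $405,775.27 × 0.0103 = $4,179.485281
Calderon CSD: $405,775.27 × 0.0089 = $3,611.399903
Cedarvale Township: $405,775.27 × 0.00462 = $1,874.6817474
Redhawk County: ($405,775.27 − $139,000) × 0.0077 = $266,775.27 × 0.0077 = $2,054.169579
Total = $14,044.8288075

$14,044.83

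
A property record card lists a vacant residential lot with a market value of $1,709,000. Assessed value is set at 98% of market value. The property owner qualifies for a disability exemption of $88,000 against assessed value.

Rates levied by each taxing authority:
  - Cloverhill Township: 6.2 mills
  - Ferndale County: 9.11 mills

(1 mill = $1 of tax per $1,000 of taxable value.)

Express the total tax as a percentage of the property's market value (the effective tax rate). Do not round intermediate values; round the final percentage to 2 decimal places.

Assessed value = $1,709,000 × 0.98 = $1,674,820
Taxable value = $1,674,820 − $88,000 = $1,586,820
Cloverhill Township: $1,586,820 × 0.0062 = $9,838.284
Ferndale County: $1,586,820 × 0.00911 = $14,455.9302
Total tax = $24,294.2142
Effective rate = $24,294.2142 ÷ $1,709,000 = 1.42% of market value

1.42%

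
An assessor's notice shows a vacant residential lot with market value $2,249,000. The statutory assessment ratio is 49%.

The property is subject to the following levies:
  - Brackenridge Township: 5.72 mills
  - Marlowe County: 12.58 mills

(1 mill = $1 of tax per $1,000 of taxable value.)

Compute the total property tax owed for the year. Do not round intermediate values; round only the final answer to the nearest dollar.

Assessed value = $2,249,000 × 0.49 = $1,102,010
Brackenridge Township: $1,102,010 × 0.00572 = $6,303.4972
Marlowe County: $1,102,010 × 0.01258 = $13,863.2858
Total = $6,303.4972 + $13,863.2858 = $20,166.783

$20,167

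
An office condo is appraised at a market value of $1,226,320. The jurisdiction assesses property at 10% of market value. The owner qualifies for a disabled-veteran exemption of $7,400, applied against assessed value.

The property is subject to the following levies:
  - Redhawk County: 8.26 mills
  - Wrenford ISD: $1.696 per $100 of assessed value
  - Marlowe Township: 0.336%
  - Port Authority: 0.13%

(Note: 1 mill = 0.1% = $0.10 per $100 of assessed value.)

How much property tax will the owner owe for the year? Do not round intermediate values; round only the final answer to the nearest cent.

$3,443.13

Assessed value = $1,226,320 × 0.1 = $122,632
Taxable value = $122,632 − $7,400 = $115,232
Redhawk County: $115,232 × 0.00826 = $951.81632
Wrenford ISD: $115,232 × 0.01696 = $1,954.33472
Marlowe Township: $115,232 × 0.00336 = $387.17952
Port Authority: $115,232 × 0.0013 = $149.8016
Total = $3,443.13216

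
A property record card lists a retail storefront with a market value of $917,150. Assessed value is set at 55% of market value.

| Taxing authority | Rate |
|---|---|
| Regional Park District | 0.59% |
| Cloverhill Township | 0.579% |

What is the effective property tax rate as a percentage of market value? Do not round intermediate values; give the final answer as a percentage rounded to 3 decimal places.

0.643%

Assessed value = $917,150 × 0.55 = $504,432.5
Regional Park District: $504,432.5 × 0.0059 = $2,976.15175
Cloverhill Township: $504,432.5 × 0.00579 = $2,920.664175
Total tax = $5,896.815925
Effective rate = $5,896.815925 ÷ $917,150 = 0.643% of market value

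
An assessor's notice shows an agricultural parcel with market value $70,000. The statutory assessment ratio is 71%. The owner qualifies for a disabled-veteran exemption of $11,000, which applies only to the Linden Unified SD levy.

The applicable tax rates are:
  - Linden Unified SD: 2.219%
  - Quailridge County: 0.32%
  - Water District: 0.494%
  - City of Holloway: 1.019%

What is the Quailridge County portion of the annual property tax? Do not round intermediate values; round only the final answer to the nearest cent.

Assessed value = $70,000 × 0.71 = $49,700
Quailridge County taxable value = $49,700 (exemption does not apply)
Quailridge County levy = $49,700 × 0.0032 = $159.04

$159.04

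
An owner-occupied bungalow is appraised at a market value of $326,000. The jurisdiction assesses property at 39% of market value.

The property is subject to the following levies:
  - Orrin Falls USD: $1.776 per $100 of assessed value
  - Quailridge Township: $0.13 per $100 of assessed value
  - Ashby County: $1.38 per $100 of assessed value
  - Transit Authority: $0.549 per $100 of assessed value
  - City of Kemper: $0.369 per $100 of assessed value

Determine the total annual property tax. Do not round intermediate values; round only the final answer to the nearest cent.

$5,344.97

Assessed value = $326,000 × 0.39 = $127,140
Orrin Falls USD: $127,140 × 0.01776 = $2,258.0064
Quailridge Township: $127,140 × 0.0013 = $165.282
Ashby County: $127,140 × 0.0138 = $1,754.532
Transit Authority: $127,140 × 0.00549 = $697.9986
City of Kemper: $127,140 × 0.00369 = $469.1466
Total = $2,258.0064 + $165.282 + $1,754.532 + $697.9986 + $469.1466 = $5,344.9656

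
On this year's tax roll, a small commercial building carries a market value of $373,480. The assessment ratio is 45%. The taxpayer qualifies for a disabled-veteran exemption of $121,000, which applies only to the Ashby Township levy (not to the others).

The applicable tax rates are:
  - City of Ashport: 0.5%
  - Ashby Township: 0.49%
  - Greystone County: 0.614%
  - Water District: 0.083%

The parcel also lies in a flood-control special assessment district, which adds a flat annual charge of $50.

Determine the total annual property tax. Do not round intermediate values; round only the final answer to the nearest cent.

Assessed value = $373,480 × 0.45 = $168,066
City of Ashport: $168,066 × 0.005 = $840.33
Ashby Township: ($168,066 − $121,000) × 0.0049 = $47,066 × 0.0049 = $230.6234
Greystone County: $168,066 × 0.00614 = $1,031.92524
Water District: $168,066 × 0.00083 = $139.49478
Levies subtotal = $2,242.37342
Total = $2,242.37342 + $50 = $2,292.37342

$2,292.37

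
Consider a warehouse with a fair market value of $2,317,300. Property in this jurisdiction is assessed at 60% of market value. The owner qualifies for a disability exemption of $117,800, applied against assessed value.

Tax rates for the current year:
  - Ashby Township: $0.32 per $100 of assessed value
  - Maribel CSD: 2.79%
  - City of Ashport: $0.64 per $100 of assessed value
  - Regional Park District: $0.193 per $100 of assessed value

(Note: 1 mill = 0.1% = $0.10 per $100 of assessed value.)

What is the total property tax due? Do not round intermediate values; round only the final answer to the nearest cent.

$50,177.83

Assessed value = $2,317,300 × 0.6 = $1,390,380
Taxable value = $1,390,380 − $117,800 = $1,272,580
Ashby Township: $1,272,580 × 0.0032 = $4,072.256
Maribel CSD: $1,272,580 × 0.0279 = $35,504.982
City of Ashport: $1,272,580 × 0.0064 = $8,144.512
Regional Park District: $1,272,580 × 0.00193 = $2,456.0794
Total = $50,177.8294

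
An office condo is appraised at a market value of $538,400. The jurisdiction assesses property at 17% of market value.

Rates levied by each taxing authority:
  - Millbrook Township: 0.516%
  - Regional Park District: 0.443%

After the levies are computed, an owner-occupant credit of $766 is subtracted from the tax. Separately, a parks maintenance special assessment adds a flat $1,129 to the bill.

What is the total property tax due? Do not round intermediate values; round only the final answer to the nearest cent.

Assessed value = $538,400 × 0.17 = $91,528
Millbrook Township: $91,528 × 0.00516 = $472.28448
Regional Park District: $91,528 × 0.00443 = $405.46904
Levies subtotal = $877.75352
After credit = $877.75352 − $766 = $111.75352
Total = $111.75352 + $1,129 = $1,240.75352

$1,240.75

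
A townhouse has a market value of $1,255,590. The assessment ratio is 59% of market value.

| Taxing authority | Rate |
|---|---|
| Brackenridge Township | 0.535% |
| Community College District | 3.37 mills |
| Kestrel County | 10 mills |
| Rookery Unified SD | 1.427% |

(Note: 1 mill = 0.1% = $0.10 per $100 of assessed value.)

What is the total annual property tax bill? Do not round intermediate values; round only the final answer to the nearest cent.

$24,438.93

Assessed value = $1,255,590 × 0.59 = $740,798.1
Brackenridge Township: $740,798.1 × 0.00535 = $3,963.269835
Community College District: $740,798.1 × 0.00337 = $2,496.489597
Kestrel County: $740,798.1 × 0.01 = $7,407.981
Rookery Unified SD: $740,798.1 × 0.01427 = $10,571.188887
Total = $24,438.929319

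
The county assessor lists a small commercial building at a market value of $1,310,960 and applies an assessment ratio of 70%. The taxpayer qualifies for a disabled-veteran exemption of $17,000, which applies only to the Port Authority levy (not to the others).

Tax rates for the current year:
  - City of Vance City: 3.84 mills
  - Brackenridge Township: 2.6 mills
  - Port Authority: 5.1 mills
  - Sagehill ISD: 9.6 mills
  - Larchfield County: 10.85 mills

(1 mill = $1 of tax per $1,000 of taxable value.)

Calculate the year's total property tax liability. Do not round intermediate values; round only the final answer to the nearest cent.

$29,269.63

Assessed value = $1,310,960 × 0.7 = $917,672
City of Vance City: $917,672 × 0.00384 = $3,523.86048
Brackenridge Township: $917,672 × 0.0026 = $2,385.9472
Port Authority: ($917,672 − $17,000) × 0.0051 = $900,672 × 0.0051 = $4,593.4272
Sagehill ISD: $917,672 × 0.0096 = $8,809.6512
Larchfield County: $917,672 × 0.01085 = $9,956.7412
Total = $29,269.62728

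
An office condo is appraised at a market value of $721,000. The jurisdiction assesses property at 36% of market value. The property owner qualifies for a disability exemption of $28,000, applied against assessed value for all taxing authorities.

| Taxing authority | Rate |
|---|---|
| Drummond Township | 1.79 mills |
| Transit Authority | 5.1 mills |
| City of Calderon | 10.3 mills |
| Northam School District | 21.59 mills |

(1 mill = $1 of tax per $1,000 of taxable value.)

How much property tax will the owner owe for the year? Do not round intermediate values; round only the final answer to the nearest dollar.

$8,980

Assessed value = $721,000 × 0.36 = $259,560
Taxable value = $259,560 − $28,000 = $231,560
Drummond Township: $231,560 × 0.00179 = $414.4924
Transit Authority: $231,560 × 0.0051 = $1,180.956
City of Calderon: $231,560 × 0.0103 = $2,385.068
Northam School District: $231,560 × 0.02159 = $4,999.3804
Total = $414.4924 + $1,180.956 + $2,385.068 + $4,999.3804 = $8,979.8968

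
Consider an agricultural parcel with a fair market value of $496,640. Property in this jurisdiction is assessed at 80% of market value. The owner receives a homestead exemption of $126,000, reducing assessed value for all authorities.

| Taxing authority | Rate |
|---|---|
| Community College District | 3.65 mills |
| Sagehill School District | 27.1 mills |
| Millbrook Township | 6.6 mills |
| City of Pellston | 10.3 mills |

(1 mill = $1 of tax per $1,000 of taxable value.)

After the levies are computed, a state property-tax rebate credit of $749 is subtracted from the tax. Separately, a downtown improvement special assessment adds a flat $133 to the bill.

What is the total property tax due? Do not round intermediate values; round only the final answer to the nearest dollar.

Assessed value = $496,640 × 0.8 = $397,312
Taxable value = $397,312 − $126,000 = $271,312
Community College District: $271,312 × 0.00365 = $990.2888
Sagehill School District: $271,312 × 0.0271 = $7,352.5552
Millbrook Township: $271,312 × 0.0066 = $1,790.6592
City of Pellston: $271,312 × 0.0103 = $2,794.5136
Levies subtotal = $12,928.0168
After credit = $12,928.0168 − $749 = $12,179.0168
Total = $12,179.0168 + $133 = $12,312.0168

$12,312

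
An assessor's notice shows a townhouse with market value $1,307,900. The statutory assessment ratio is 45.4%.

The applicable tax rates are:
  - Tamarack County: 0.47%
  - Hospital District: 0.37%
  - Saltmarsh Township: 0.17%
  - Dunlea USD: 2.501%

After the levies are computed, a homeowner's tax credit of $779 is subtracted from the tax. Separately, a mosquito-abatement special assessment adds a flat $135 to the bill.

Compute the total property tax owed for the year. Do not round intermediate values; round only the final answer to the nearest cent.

$20,203.85

Assessed value = $1,307,900 × 0.454 = $593,786.6
Tamarack County: $593,786.6 × 0.0047 = $2,790.79702
Hospital District: $593,786.6 × 0.0037 = $2,197.01042
Saltmarsh Township: $593,786.6 × 0.0017 = $1,009.43722
Dunlea USD: $593,786.6 × 0.02501 = $14,850.602866
Levies subtotal = $20,847.847526
After credit = $20,847.847526 − $779 = $20,068.847526
Total = $20,068.847526 + $135 = $20,203.847526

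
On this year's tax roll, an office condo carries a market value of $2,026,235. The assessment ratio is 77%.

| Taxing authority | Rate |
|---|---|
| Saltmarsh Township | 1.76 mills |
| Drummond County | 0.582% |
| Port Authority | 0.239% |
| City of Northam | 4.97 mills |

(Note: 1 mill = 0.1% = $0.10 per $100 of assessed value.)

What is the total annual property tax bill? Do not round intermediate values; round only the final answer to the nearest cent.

$23,309.40

Assessed value = $2,026,235 × 0.77 = $1,560,200.95
Saltmarsh Township: $1,560,200.95 × 0.00176 = $2,745.953672
Drummond County: $1,560,200.95 × 0.00582 = $9,080.369529
Port Authority: $1,560,200.95 × 0.00239 = $3,728.8802705
City of Northam: $1,560,200.95 × 0.00497 = $7,754.1987215
Total = $23,309.402193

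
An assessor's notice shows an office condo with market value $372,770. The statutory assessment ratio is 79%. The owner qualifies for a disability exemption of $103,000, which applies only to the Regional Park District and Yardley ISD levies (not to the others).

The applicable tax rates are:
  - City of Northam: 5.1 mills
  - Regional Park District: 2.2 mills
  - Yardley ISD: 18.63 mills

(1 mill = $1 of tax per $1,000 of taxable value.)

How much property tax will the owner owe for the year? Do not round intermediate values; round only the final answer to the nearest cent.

Assessed value = $372,770 × 0.79 = $294,488.3
City of Northam: $294,488.3 × 0.0051 = $1,501.89033
Regional Park District: ($294,488.3 − $103,000) × 0.0022 = $191,488.3 × 0.0022 = $421.27426
Yardley ISD: ($294,488.3 − $103,000) × 0.01863 = $191,488.3 × 0.01863 = $3,567.427029
Total = $5,490.591619

$5,490.59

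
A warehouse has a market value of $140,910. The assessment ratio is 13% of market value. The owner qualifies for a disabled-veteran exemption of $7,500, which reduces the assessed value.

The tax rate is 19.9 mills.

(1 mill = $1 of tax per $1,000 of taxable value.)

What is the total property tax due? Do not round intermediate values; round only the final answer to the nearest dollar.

$215

Assessed value = $140,910 × 0.13 = $18,318.3
Taxable value = $18,318.3 − $7,500 = $10,818.3
Tax = $10,818.3 × 0.0199 = $215.28417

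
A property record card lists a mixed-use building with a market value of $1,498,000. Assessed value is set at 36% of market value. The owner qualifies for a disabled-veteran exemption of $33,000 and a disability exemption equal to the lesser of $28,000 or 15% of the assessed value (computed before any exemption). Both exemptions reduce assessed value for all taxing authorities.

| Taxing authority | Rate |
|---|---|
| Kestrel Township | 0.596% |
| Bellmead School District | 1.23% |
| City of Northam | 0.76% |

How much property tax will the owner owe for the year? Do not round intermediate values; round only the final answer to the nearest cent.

Assessed value = $1,498,000 × 0.36 = $539,280
Disability exemption = min($28,000, 15% × $539,280) = min($28,000, $80,892) = $28,000 (dollar cap binds)
Taxable value = $539,280 − $33,000 − $28,000 = $478,280
Kestrel Township: $478,280 × 0.00596 = $2,850.5488
Bellmead School District: $478,280 × 0.0123 = $5,882.844
City of Northam: $478,280 × 0.0076 = $3,634.928
Total = $12,368.3208

$12,368.32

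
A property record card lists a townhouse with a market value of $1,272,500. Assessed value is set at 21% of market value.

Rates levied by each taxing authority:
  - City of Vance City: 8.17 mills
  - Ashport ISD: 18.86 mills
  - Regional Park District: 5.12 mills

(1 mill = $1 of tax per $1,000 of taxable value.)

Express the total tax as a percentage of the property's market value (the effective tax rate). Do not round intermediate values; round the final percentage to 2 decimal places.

0.68%

Assessed value = $1,272,500 × 0.21 = $267,225
City of Vance City: $267,225 × 0.00817 = $2,183.22825
Ashport ISD: $267,225 × 0.01886 = $5,039.8635
Regional Park District: $267,225 × 0.00512 = $1,368.192
Total tax = $8,591.28375
Effective rate = $8,591.28375 ÷ $1,272,500 = 0.68% of market value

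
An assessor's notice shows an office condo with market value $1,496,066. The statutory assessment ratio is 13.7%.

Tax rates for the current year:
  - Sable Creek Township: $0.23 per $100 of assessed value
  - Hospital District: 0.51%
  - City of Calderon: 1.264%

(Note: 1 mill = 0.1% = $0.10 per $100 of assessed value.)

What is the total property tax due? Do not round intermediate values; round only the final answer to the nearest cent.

Assessed value = $1,496,066 × 0.137 = $204,961.042
Sable Creek Township: $204,961.042 × 0.0023 = $471.4103966
Hospital District: $204,961.042 × 0.0051 = $1,045.3013142
City of Calderon: $204,961.042 × 0.01264 = $2,590.70757088
Total = $4,107.41928168

$4,107.42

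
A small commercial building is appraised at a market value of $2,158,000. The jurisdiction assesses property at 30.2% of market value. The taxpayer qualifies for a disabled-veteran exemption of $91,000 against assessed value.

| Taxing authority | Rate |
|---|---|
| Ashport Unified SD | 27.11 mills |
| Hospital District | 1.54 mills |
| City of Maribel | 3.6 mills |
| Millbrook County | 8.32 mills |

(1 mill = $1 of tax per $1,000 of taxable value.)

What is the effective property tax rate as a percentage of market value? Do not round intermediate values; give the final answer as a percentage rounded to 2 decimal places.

Assessed value = $2,158,000 × 0.302 = $651,716
Taxable value = $651,716 − $91,000 = $560,716
Ashport Unified SD: $560,716 × 0.02711 = $15,201.01076
Hospital District: $560,716 × 0.00154 = $863.50264
City of Maribel: $560,716 × 0.0036 = $2,018.5776
Millbrook County: $560,716 × 0.00832 = $4,665.15712
Total tax = $22,748.24812
Effective rate = $22,748.24812 ÷ $2,158,000 = 1.05% of market value

1.05%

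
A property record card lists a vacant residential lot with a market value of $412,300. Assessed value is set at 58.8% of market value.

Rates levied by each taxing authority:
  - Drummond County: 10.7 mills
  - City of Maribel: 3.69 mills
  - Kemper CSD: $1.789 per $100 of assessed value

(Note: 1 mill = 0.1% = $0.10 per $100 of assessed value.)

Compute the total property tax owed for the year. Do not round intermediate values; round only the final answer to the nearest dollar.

$7,826

Assessed value = $412,300 × 0.588 = $242,432.4
Drummond County: $242,432.4 × 0.0107 = $2,594.02668
City of Maribel: $242,432.4 × 0.00369 = $894.575556
Kemper CSD: $242,432.4 × 0.01789 = $4,337.115636
Total = $7,825.717872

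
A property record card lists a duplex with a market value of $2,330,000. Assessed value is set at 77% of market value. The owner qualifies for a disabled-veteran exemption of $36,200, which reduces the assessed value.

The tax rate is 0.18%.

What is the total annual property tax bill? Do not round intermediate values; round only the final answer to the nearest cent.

$3,164.22

Assessed value = $2,330,000 × 0.77 = $1,794,100
Taxable value = $1,794,100 − $36,200 = $1,757,900
Tax = $1,757,900 × 0.0018 = $3,164.22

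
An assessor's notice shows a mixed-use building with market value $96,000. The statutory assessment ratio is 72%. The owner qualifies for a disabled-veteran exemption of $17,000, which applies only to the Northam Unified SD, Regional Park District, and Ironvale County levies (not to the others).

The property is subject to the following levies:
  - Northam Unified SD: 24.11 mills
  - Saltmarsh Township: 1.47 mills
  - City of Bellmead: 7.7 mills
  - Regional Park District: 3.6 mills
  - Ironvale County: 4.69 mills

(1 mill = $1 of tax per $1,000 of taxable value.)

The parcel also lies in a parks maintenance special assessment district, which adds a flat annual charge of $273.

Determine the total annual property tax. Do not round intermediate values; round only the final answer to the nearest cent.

Assessed value = $96,000 × 0.72 = $69,120
Northam Unified SD: ($69,120 − $17,000) × 0.02411 = $52,120 × 0.02411 = $1,256.6132
Saltmarsh Township: $69,120 × 0.00147 = $101.6064
City of Bellmead: $69,120 × 0.0077 = $532.224
Regional Park District: ($69,120 − $17,000) × 0.0036 = $52,120 × 0.0036 = $187.632
Ironvale County: ($69,120 − $17,000) × 0.00469 = $52,120 × 0.00469 = $244.4428
Levies subtotal = $2,322.5184
Total = $2,322.5184 + $273 = $2,595.5184

$2,595.52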